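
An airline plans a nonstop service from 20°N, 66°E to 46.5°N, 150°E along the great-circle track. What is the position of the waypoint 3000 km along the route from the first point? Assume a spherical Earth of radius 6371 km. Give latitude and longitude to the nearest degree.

≈ 37°N, 90°E

Write both endpoints as unit vectors p₁, p₂ with components (cos φ cos λ, cos φ sin λ, sin φ).
The central angle between the endpoints is δ = arccos(p₁·p₂) ≈ 1.250 rad (71.6°). The total great-circle distance is δ·R ≈ 1.250 × 6371 ≈ 7961 km, so the target fraction is f = 3000/7961 ≈ 0.377.
Interpolate at f ≈ 0.377 with slerp weights a = sin((1−f)δ)/sin δ ≈ 0.740, b = sin(fδ)/sin δ ≈ 0.478.
p = a·p₁ + b·p₂ ≈ (-0.002, 0.800, 0.600); φ = arcsin(p_z) ≈ 36.87°, λ = atan2(p_y, p_x) ≈ 90.15°.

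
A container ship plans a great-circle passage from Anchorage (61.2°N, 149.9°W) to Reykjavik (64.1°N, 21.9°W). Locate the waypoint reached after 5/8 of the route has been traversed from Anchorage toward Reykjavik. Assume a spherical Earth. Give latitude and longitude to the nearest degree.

The haversine formula gives a central angle δ ≈ 0.852 rad (48.8°) between the endpoints.
Interpolate at f = 5/8 with slerp weights a = sin((1−f)δ)/sin δ ≈ 0.417, b = sin(fδ)/sin δ ≈ 0.675.
p = a·p₁ + b·p₂ ≈ (0.099, -0.211, 0.972); φ = arcsin(p_z) ≈ 76.53°, λ = atan2(p_y, p_x) ≈ -64.74°.

≈ (77°N, 65°W)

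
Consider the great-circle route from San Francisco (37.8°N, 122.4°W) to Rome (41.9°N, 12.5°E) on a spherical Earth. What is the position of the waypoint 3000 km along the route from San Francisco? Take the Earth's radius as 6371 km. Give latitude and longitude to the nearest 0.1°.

≈ 58.3°N, 95.3°W

Convert each endpoint to a unit vector on the sphere (x = cos φ cos λ, y = cos φ sin λ, z = sin φ).
The central angle between the endpoints is δ = arccos(p₁·p₂) ≈ 1.577 rad (90.3°). The total great-circle distance is δ·R ≈ 1.577 × 6371 ≈ 10045 km, so the target fraction is f = 3000/10045 ≈ 0.299.
Interpolate at f ≈ 0.299 with slerp weights a = sin((1−f)δ)/sin δ ≈ 0.894, b = sin(fδ)/sin δ ≈ 0.454.
p = a·p₁ + b·p₂ ≈ (-0.049, -0.523, 0.851); φ = arcsin(p_z) ≈ 58.30°, λ = atan2(p_y, p_x) ≈ -95.32°.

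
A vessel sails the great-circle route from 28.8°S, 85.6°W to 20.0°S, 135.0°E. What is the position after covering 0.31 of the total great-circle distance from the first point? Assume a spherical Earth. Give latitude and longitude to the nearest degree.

The haversine formula gives a central angle δ ≈ 2.049 rad (117.4°) between the endpoints.
Interpolate at f = 0.31 with slerp weights a = sin((1−f)δ)/sin δ ≈ 1.113, b = sin(fδ)/sin δ ≈ 0.668.
p = a·p₁ + b·p₂ ≈ (-0.369, -0.528, -0.765); φ = arcsin(p_z) ≈ -49.88°, λ = atan2(p_y, p_x) ≈ -124.98°.

≈ 50°S, 125°W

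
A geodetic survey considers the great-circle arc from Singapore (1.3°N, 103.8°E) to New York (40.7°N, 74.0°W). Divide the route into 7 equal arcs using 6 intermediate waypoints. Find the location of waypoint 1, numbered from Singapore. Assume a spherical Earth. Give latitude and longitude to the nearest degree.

≈ 21°N, 103°E

Write both endpoints as unit vectors p₁, p₂ with components (cos φ cos λ, cos φ sin λ, sin φ).
The central angle between the endpoints is δ = arccos(p₁·p₂) ≈ 2.408 rad (138.0°).
Interpolate at f = 1/7 with slerp weights a = sin((1−f)δ)/sin δ ≈ 1.315, b = sin(fδ)/sin δ ≈ 0.503.
p = a·p₁ + b·p₂ ≈ (-0.208, 0.910, 0.358); φ = arcsin(p_z) ≈ 20.99°, λ = atan2(p_y, p_x) ≈ 102.90°.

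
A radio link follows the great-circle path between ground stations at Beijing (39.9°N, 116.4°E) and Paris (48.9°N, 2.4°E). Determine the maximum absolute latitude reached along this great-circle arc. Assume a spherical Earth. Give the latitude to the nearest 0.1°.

The great circle lies in the plane with unit normal n̂ = (p₁ × p₂)/|p₁ × p₂|.
Here n̂_z ≈ -0.480; the vertex latitude is φ_max = arccos|n̂_z| ≈ 61.3°.

≈ 61.3°N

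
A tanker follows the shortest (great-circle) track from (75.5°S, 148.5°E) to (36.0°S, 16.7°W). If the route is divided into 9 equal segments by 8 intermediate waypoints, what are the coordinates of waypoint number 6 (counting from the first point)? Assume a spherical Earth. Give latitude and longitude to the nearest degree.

≈ (59°S, 14°W)

Convert each endpoint to a unit vector on the sphere (x = cos φ cos λ, y = cos φ sin λ, z = sin φ).
The central angle between the endpoints is δ = arccos(p₁·p₂) ≈ 1.188 rad (68.1°).
Interpolate at f = 6/9 with slerp weights a = sin((1−f)δ)/sin δ ≈ 0.416, b = sin(fδ)/sin δ ≈ 0.767.
p = a·p₁ + b·p₂ ≈ (0.506, -0.124, -0.854); φ = arcsin(p_z) ≈ -58.61°, λ = atan2(p_y, p_x) ≈ -13.77°.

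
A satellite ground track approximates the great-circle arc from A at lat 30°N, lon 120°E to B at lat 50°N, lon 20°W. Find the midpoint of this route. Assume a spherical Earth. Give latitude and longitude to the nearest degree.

≈ lat 66°N, lon 72°E

Write both endpoints as unit vectors p₁, p₂ with components (cos φ cos λ, cos φ sin λ, sin φ).
The central angle between the endpoints is δ = arccos(p₁·p₂) ≈ 1.614 rad (92.5°).
Interpolate at f = 1/2 with slerp weights a = sin((1−f)δ)/sin δ ≈ 0.723, b = sin(fδ)/sin δ ≈ 0.723.
p = a·p₁ + b·p₂ ≈ (0.124, 0.383, 0.915); φ = arcsin(p_z) ≈ 66.25°, λ = atan2(p_y, p_x) ≈ 72.12°.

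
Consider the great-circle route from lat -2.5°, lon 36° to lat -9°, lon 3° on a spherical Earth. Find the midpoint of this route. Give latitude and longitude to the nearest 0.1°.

Write both endpoints as unit vectors p₁, p₂ with components (cos φ cos λ, cos φ sin λ, sin φ).
The central angle between the endpoints is δ = arccos(p₁·p₂) ≈ 0.584 rad (33.4°).
Interpolate at f = 1/2 with slerp weights a = sin((1−f)δ)/sin δ ≈ 0.522, b = sin(fδ)/sin δ ≈ 0.522.
p = a·p₁ + b·p₂ ≈ (0.937, 0.334, -0.104); φ = arcsin(p_z) ≈ -6.00°, λ = atan2(p_y, p_x) ≈ 19.60°.

≈ lat -6.0°, lon 19.6°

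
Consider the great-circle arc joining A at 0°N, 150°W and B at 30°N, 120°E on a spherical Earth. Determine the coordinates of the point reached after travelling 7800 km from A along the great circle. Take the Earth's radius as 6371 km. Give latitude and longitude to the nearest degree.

≈ 28°N, 143°E

Write both endpoints as unit vectors p₁, p₂ with components (cos φ cos λ, cos φ sin λ, sin φ).
The central angle between the endpoints is δ = arccos(p₁·p₂) ≈ 1.571 rad (90.0°). The total great-circle distance is δ·R ≈ 1.571 × 6371 ≈ 10008 km, so the target fraction is f = 7800/10008 ≈ 0.779.
Interpolate at f ≈ 0.779 with slerp weights a = sin((1−f)δ)/sin δ ≈ 0.340, b = sin(fδ)/sin δ ≈ 0.941.
p = a·p₁ + b·p₂ ≈ (-0.701, 0.536, 0.470); φ = arcsin(p_z) ≈ 28.05°, λ = atan2(p_y, p_x) ≈ 142.63°.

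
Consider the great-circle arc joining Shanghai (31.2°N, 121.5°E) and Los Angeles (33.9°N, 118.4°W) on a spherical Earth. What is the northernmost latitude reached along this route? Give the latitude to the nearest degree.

The great circle lies in the plane with unit normal n̂ = (p₁ × p₂)/|p₁ × p₂|.
Here n̂_z ≈ +0.616; the vertex latitude is φ_max = arccos|n̂_z| ≈ 52.0°.
Check via Clairaut: cos φ_max = |cos φ₁| · sin C = cos(31.2°)·sin(46.0°) ≈ 0.616, again giving ≈ 52.0°.

≈ 52°N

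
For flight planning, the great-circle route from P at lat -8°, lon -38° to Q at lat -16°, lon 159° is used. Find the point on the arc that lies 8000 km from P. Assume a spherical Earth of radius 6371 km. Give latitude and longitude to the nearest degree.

Convert each endpoint to a unit vector on the sphere (x = cos φ cos λ, y = cos φ sin λ, z = sin φ).
The central angle between the endpoints is δ = arccos(p₁·p₂) ≈ 2.630 rad (150.7°). The total great-circle distance is δ·R ≈ 2.630 × 6371 ≈ 16756 km, so the target fraction is f = 8000/16756 ≈ 0.477.
Interpolate at f ≈ 0.477 with slerp weights a = sin((1−f)δ)/sin δ ≈ 2.003, b = sin(fδ)/sin δ ≈ 1.942.
p = a·p₁ + b·p₂ ≈ (-0.180, -0.552, -0.814); φ = arcsin(p_z) ≈ -54.50°, λ = atan2(p_y, p_x) ≈ -108.01°.

≈ lat -54°, lon -108°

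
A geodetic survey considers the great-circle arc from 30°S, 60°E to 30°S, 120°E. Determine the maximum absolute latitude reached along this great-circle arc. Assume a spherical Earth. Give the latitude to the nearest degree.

≈ 34°S

The great circle lies in the plane with unit normal n̂ = (p₁ × p₂)/|p₁ × p₂|.
Here n̂_z ≈ +0.832; the vertex latitude is φ_max = arccos|n̂_z| ≈ 33.7°.
Check via Clairaut: cos φ_max = |cos φ₁| · sin C = cos(30.0°)·sin(106.1°) ≈ 0.832, again giving ≈ 33.7°.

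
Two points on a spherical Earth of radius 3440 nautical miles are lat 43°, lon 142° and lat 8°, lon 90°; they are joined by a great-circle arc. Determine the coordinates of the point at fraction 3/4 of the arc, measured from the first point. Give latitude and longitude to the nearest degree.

≈ lat 18°, lon 100°

Convert each endpoint to a unit vector on the sphere (x = cos φ cos λ, y = cos φ sin λ, z = sin φ).
The central angle between the endpoints is δ = arccos(p₁·p₂) ≈ 0.999 rad (57.3°).
Interpolate at f = 3/4 with slerp weights a = sin((1−f)δ)/sin δ ≈ 0.294, b = sin(fδ)/sin δ ≈ 0.810.
p = a·p₁ + b·p₂ ≈ (-0.169, 0.934, 0.313); φ = arcsin(p_z) ≈ 18.25°, λ = atan2(p_y, p_x) ≈ 100.28°.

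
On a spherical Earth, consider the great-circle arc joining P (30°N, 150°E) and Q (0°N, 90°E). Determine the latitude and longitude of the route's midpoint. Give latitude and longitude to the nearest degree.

The haversine formula gives a central angle δ ≈ 1.123 rad (64.3°) between the endpoints.
Interpolate at f = 1/2 with slerp weights a = sin((1−f)δ)/sin δ ≈ 0.591, b = sin(fδ)/sin δ ≈ 0.591.
p = a·p₁ + b·p₂ ≈ (-0.443, 0.846, 0.295); φ = arcsin(p_z) ≈ 17.18°, λ = atan2(p_y, p_x) ≈ 117.63°.

≈ (17°N, 118°E)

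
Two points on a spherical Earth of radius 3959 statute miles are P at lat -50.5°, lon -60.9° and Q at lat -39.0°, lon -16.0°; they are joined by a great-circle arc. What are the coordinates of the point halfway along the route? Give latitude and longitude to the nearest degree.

≈ lat -47°, lon -36°

The haversine formula gives a central angle δ ≈ 0.581 rad (33.3°) between the endpoints.
Interpolate at f = 1/2 with slerp weights a = sin((1−f)δ)/sin δ ≈ 0.522, b = sin(fδ)/sin δ ≈ 0.522.
p = a·p₁ + b·p₂ ≈ (0.551, -0.402, -0.731); φ = arcsin(p_z) ≈ -46.98°, λ = atan2(p_y, p_x) ≈ -36.09°.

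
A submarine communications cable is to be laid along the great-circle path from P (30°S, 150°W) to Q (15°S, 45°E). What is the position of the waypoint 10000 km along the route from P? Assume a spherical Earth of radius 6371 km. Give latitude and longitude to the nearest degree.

≈ (55°S, 66°E)

Convert each endpoint to a unit vector on the sphere (x = cos φ cos λ, y = cos φ sin λ, z = sin φ).
The central angle between the endpoints is δ = arccos(p₁·p₂) ≈ 2.317 rad (132.7°). The total great-circle distance is δ·R ≈ 2.317 × 6371 ≈ 14759 km, so the target fraction is f = 10000/14759 ≈ 0.678.
Interpolate at f ≈ 0.678 with slerp weights a = sin((1−f)δ)/sin δ ≈ 0.925, b = sin(fδ)/sin δ ≈ 1.361.
p = a·p₁ + b·p₂ ≈ (0.236, 0.529, -0.815); φ = arcsin(p_z) ≈ -54.58°, λ = atan2(p_y, p_x) ≈ 65.96°.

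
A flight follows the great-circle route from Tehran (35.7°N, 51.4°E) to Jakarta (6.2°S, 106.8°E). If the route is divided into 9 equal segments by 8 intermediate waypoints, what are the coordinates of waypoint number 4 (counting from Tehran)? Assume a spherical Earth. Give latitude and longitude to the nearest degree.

≈ 19°N, 79°E

From cos δ = sin φ₁ sin φ₂ + cos φ₁ cos φ₂ cos Δλ, the central angle is δ ≈ 1.164 rad (66.7°).
Interpolate at f = 4/9 with slerp weights a = sin((1−f)δ)/sin δ ≈ 0.656, b = sin(fδ)/sin δ ≈ 0.539.
p = a·p₁ + b·p₂ ≈ (0.178, 0.929, 0.325); φ = arcsin(p_z) ≈ 18.95°, λ = atan2(p_y, p_x) ≈ 79.17°.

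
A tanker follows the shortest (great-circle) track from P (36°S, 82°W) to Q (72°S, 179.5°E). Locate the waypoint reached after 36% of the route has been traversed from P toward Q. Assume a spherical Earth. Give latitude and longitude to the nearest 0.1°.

≈ (55.1°S, 95.0°W)

The haversine formula gives a central angle δ ≈ 1.022 rad (58.5°) between the endpoints.
Interpolate at f = 0.36 with slerp weights a = sin((1−f)δ)/sin δ ≈ 0.713, b = sin(fδ)/sin δ ≈ 0.422.
p = a·p₁ + b·p₂ ≈ (-0.050, -0.570, -0.820); φ = arcsin(p_z) ≈ -55.09°, λ = atan2(p_y, p_x) ≈ -95.01°.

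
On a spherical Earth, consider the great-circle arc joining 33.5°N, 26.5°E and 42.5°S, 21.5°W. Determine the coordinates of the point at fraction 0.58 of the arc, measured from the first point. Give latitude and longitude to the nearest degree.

≈ 11°S, 1°E

Write both endpoints as unit vectors p₁, p₂ with components (cos φ cos λ, cos φ sin λ, sin φ).
The central angle between the endpoints is δ = arccos(p₁·p₂) ≈ 1.532 rad (87.8°).
Interpolate at f = 0.58 with slerp weights a = sin((1−f)δ)/sin δ ≈ 0.600, b = sin(fδ)/sin δ ≈ 0.777.
p = a·p₁ + b·p₂ ≈ (0.981, 0.014, -0.193); φ = arcsin(p_z) ≈ -11.15°, λ = atan2(p_y, p_x) ≈ 0.79°.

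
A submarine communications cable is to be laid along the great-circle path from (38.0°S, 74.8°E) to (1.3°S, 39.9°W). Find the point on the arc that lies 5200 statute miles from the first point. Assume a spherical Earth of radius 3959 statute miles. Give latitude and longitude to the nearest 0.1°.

Convert each endpoint to a unit vector on the sphere (x = cos φ cos λ, y = cos φ sin λ, z = sin φ).
The central angle between the endpoints is δ = arccos(p₁·p₂) ≈ 1.891 rad (108.4°). The total great-circle distance is δ·R ≈ 1.891 × 3959 ≈ 7488 mi, so the target fraction is f = 5200/7488 ≈ 0.694.
Interpolate at f ≈ 0.694 with slerp weights a = sin((1−f)δ)/sin δ ≈ 0.576, b = sin(fδ)/sin δ ≈ 1.019.
p = a·p₁ + b·p₂ ≈ (0.901, -0.216, -0.378); φ = arcsin(p_z) ≈ -22.18°, λ = atan2(p_y, p_x) ≈ -13.47°.

≈ (22.2°S, 13.5°W)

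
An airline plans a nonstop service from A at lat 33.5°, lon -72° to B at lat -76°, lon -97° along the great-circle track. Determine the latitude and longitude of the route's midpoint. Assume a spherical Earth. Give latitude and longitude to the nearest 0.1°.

Write both endpoints as unit vectors p₁, p₂ with components (cos φ cos λ, cos φ sin λ, sin φ).
The central angle between the endpoints is δ = arccos(p₁·p₂) ≈ 1.931 rad (110.7°).
Interpolate at f = 1/2 with slerp weights a = sin((1−f)δ)/sin δ ≈ 0.879, b = sin(fδ)/sin δ ≈ 0.879.
p = a·p₁ + b·p₂ ≈ (0.201, -0.908, -0.368); φ = arcsin(p_z) ≈ -21.57°, λ = atan2(p_y, p_x) ≈ -77.54°.

≈ lat -21.6°, lon -77.5°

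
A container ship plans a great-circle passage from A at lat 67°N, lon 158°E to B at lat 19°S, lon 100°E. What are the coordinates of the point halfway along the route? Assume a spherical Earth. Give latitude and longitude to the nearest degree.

From cos δ = sin φ₁ sin φ₂ + cos φ₁ cos φ₂ cos Δλ, the central angle is δ ≈ 1.675 rad (96.0°).
Interpolate at f = 1/2 with slerp weights a = sin((1−f)δ)/sin δ ≈ 0.747, b = sin(fδ)/sin δ ≈ 0.747.
p = a·p₁ + b·p₂ ≈ (-0.393, 0.805, 0.444); φ = arcsin(p_z) ≈ 26.39°, λ = atan2(p_y, p_x) ≈ 116.04°.

≈ lat 26°N, lon 116°E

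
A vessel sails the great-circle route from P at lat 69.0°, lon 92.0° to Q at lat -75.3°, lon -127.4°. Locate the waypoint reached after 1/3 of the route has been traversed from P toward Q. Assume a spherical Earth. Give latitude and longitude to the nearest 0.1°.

Write both endpoints as unit vectors p₁, p₂ with components (cos φ cos λ, cos φ sin λ, sin φ).
The central angle between the endpoints is δ = arccos(p₁·p₂) ≈ 2.910 rad (166.7°).
Interpolate at f = 1/3 with slerp weights a = sin((1−f)δ)/sin δ ≈ 4.063, b = sin(fδ)/sin δ ≈ 3.593.
p = a·p₁ + b·p₂ ≈ (-0.605, 0.731, 0.317); φ = arcsin(p_z) ≈ 18.49°, λ = atan2(p_y, p_x) ≈ 129.61°.

≈ lat 18.5°, lon 129.6°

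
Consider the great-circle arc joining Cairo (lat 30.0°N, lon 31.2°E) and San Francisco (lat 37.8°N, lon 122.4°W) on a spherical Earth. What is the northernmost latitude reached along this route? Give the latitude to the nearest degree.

≈ 71°N

The great circle lies in the plane with unit normal n̂ = (p₁ × p₂)/|p₁ × p₂|.
Here n̂_z ≈ -0.320; the vertex latitude is φ_max = arccos|n̂_z| ≈ 71.4°.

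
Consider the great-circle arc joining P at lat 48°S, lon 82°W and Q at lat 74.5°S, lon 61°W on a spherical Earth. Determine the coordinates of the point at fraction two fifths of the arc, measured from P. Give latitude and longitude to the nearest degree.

≈ lat 59°S, lon 78°W

Convert each endpoint to a unit vector on the sphere (x = cos φ cos λ, y = cos φ sin λ, z = sin φ).
The central angle between the endpoints is δ = arccos(p₁·p₂) ≈ 0.488 rad (28.0°).
Interpolate at f = 2/5 with slerp weights a = sin((1−f)δ)/sin δ ≈ 0.616, b = sin(fδ)/sin δ ≈ 0.414.
p = a·p₁ + b·p₂ ≈ (0.111, -0.505, -0.856); φ = arcsin(p_z) ≈ -58.89°, λ = atan2(p_y, p_x) ≈ -77.60°.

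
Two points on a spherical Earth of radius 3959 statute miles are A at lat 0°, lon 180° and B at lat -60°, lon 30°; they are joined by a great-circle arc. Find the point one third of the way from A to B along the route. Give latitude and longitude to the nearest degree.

Write both endpoints as unit vectors p₁, p₂ with components (cos φ cos λ, cos φ sin λ, sin φ).
The central angle between the endpoints is δ = arccos(p₁·p₂) ≈ 2.019 rad (115.7°).
Interpolate at f = 1/3 with slerp weights a = sin((1−f)δ)/sin δ ≈ 1.081, b = sin(fδ)/sin δ ≈ 0.691.
p = a·p₁ + b·p₂ ≈ (-0.782, 0.173, -0.599); φ = arcsin(p_z) ≈ -36.78°, λ = atan2(p_y, p_x) ≈ 167.54°.

≈ lat -37°, lon 168°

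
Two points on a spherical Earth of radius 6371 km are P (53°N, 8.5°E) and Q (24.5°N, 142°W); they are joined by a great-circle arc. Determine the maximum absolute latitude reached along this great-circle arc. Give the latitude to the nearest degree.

The great circle lies in the plane with unit normal n̂ = (p₁ × p₂)/|p₁ × p₂|.
Here n̂_z ≈ -0.273; the vertex latitude is φ_max = arccos|n̂_z| ≈ 74.2°.
Check via Clairaut: cos φ_max = |cos φ₁| · sin C = cos(53.0°)·sin(26.9°) ≈ 0.273, again giving ≈ 74.2°.

≈ 74°N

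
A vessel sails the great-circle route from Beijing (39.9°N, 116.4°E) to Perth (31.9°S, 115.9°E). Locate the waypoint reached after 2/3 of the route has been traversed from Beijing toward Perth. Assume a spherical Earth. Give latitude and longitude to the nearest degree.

Convert each endpoint to a unit vector on the sphere (x = cos φ cos λ, y = cos φ sin λ, z = sin φ).
The central angle between the endpoints is δ = arccos(p₁·p₂) ≈ 1.253 rad (71.8°).
Interpolate at f = 2/3 with slerp weights a = sin((1−f)δ)/sin δ ≈ 0.427, b = sin(fδ)/sin δ ≈ 0.781.
p = a·p₁ + b·p₂ ≈ (-0.435, 0.890, -0.139); φ = arcsin(p_z) ≈ -7.97°, λ = atan2(p_y, p_x) ≈ 116.07°.

≈ (8°S, 116°E)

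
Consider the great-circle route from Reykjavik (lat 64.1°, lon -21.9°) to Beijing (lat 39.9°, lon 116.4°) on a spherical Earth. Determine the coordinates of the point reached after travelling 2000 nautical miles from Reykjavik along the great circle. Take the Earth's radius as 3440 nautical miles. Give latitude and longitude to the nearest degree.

Convert each endpoint to a unit vector on the sphere (x = cos φ cos λ, y = cos φ sin λ, z = sin φ).
The central angle between the endpoints is δ = arccos(p₁·p₂) ≈ 1.238 rad (70.9°). The total great-circle distance is δ·R ≈ 1.238 × 3440 ≈ 4258 nmi, so the target fraction is f = 2000/4258 ≈ 0.470.
Interpolate at f ≈ 0.470 with slerp weights a = sin((1−f)δ)/sin δ ≈ 0.646, b = sin(fδ)/sin δ ≈ 0.581.
p = a·p₁ + b·p₂ ≈ (0.064, 0.294, 0.954); φ = arcsin(p_z) ≈ 72.49°, λ = atan2(p_y, p_x) ≈ 77.82°.

≈ lat 72°, lon 78°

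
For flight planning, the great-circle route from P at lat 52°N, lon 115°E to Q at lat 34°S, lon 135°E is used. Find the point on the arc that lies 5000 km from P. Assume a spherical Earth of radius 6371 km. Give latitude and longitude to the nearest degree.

Write both endpoints as unit vectors p₁, p₂ with components (cos φ cos λ, cos φ sin λ, sin φ).
The central angle between the endpoints is δ = arccos(p₁·p₂) ≈ 1.532 rad (87.8°). The total great-circle distance is δ·R ≈ 1.532 × 6371 ≈ 9759 km, so the target fraction is f = 5000/9759 ≈ 0.512.
Interpolate at f ≈ 0.512 with slerp weights a = sin((1−f)δ)/sin δ ≈ 0.680, b = sin(fδ)/sin δ ≈ 0.707.
p = a·p₁ + b·p₂ ≈ (-0.592, 0.794, 0.140); φ = arcsin(p_z) ≈ 8.07°, λ = atan2(p_y, p_x) ≈ 126.69°.

≈ lat 8°N, lon 127°E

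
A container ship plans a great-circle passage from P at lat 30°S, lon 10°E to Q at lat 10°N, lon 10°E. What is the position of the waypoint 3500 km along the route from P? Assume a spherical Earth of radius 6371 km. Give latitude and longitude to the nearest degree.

Write both endpoints as unit vectors p₁, p₂ with components (cos φ cos λ, cos φ sin λ, sin φ).
The central angle between the endpoints is δ = arccos(p₁·p₂) ≈ 0.698 rad (40.0°). The total great-circle distance is δ·R ≈ 0.698 × 6371 ≈ 4448 km, so the target fraction is f = 3500/4448 ≈ 0.787.
Interpolate at f ≈ 0.787 with slerp weights a = sin((1−f)δ)/sin δ ≈ 0.231, b = sin(fδ)/sin δ ≈ 0.812.
p = a·p₁ + b·p₂ ≈ (0.984, 0.174, 0.026); φ = arcsin(p_z) ≈ 1.48°, λ = atan2(p_y, p_x) ≈ 10.00°.

≈ lat 1°N, lon 10°E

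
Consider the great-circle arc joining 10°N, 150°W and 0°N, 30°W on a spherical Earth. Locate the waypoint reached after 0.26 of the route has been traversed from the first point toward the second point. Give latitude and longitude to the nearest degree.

≈ 12°N, 118°W

Convert each endpoint to a unit vector on the sphere (x = cos φ cos λ, y = cos φ sin λ, z = sin φ).
The central angle between the endpoints is δ = arccos(p₁·p₂) ≈ 2.086 rad (119.5°).
Interpolate at f = 0.26 with slerp weights a = sin((1−f)δ)/sin δ ≈ 1.149, b = sin(fδ)/sin δ ≈ 0.593.
p = a·p₁ + b·p₂ ≈ (-0.466, -0.862, 0.199); φ = arcsin(p_z) ≈ 11.50°, λ = atan2(p_y, p_x) ≈ -118.40°.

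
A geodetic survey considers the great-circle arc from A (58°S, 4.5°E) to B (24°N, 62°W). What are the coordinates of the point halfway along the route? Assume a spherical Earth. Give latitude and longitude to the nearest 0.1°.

From cos δ = sin φ₁ sin φ₂ + cos φ₁ cos φ₂ cos Δλ, the central angle is δ ≈ 1.723 rad (98.7°).
Interpolate at f = 1/2 with slerp weights a = sin((1−f)δ)/sin δ ≈ 0.768, b = sin(fδ)/sin δ ≈ 0.768.
p = a·p₁ + b·p₂ ≈ (0.735, -0.587, -0.339); φ = arcsin(p_z) ≈ -19.81°, λ = atan2(p_y, p_x) ≈ -38.63°.

≈ (19.8°S, 38.6°W)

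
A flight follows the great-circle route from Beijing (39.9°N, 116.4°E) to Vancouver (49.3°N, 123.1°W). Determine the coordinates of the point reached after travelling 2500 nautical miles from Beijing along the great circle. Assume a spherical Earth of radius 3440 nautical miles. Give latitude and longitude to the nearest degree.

Write both endpoints as unit vectors p₁, p₂ with components (cos φ cos λ, cos φ sin λ, sin φ).
The central angle between the endpoints is δ = arccos(p₁·p₂) ≈ 1.336 rad (76.6°). The total great-circle distance is δ·R ≈ 1.336 × 3440 ≈ 4597 nmi, so the target fraction is f = 2500/4597 ≈ 0.544.
Interpolate at f ≈ 0.544 with slerp weights a = sin((1−f)δ)/sin δ ≈ 0.589, b = sin(fδ)/sin δ ≈ 0.683.
p = a·p₁ + b·p₂ ≈ (-0.444, 0.031, 0.895); φ = arcsin(p_z) ≈ 63.57°, λ = atan2(p_y, p_x) ≈ 175.97°.

≈ (64°N, 176°E)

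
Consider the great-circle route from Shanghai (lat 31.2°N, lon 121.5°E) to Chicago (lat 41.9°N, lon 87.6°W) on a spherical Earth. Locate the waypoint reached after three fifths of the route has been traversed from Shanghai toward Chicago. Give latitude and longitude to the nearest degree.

Write both endpoints as unit vectors p₁, p₂ with components (cos φ cos λ, cos φ sin λ, sin φ).
The central angle between the endpoints is δ = arccos(p₁·p₂) ≈ 1.783 rad (102.1°).
Interpolate at f = 3/5 with slerp weights a = sin((1−f)δ)/sin δ ≈ 0.669, b = sin(fδ)/sin δ ≈ 0.897.
p = a·p₁ + b·p₂ ≈ (-0.271, -0.179, 0.946); φ = arcsin(p_z) ≈ 71.04°, λ = atan2(p_y, p_x) ≈ -146.55°.

≈ lat 71°N, lon 147°W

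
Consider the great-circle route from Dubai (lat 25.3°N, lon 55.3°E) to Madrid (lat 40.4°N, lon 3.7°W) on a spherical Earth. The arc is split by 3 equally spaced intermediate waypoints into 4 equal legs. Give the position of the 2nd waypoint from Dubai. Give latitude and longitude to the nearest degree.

≈ lat 37°N, lon 29°E

Write both endpoints as unit vectors p₁, p₂ with components (cos φ cos λ, cos φ sin λ, sin φ).
The central angle between the endpoints is δ = arccos(p₁·p₂) ≈ 0.887 rad (50.8°).
Interpolate at f = 2/4 with slerp weights a = sin((1−f)δ)/sin δ ≈ 0.554, b = sin(fδ)/sin δ ≈ 0.554.
p = a·p₁ + b·p₂ ≈ (0.706, 0.384, 0.595); φ = arcsin(p_z) ≈ 36.54°, λ = atan2(p_y, p_x) ≈ 28.57°.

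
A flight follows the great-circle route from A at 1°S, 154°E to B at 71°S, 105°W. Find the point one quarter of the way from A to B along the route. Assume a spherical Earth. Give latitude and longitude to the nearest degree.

Write both endpoints as unit vectors p₁, p₂ with components (cos φ cos λ, cos φ sin λ, sin φ).
The central angle between the endpoints is δ = arccos(p₁·p₂) ≈ 1.616 rad (92.6°).
Interpolate at f = 1/4 with slerp weights a = sin((1−f)δ)/sin δ ≈ 0.937, b = sin(fδ)/sin δ ≈ 0.394.
p = a·p₁ + b·p₂ ≈ (-0.876, 0.287, -0.389); φ = arcsin(p_z) ≈ -22.86°, λ = atan2(p_y, p_x) ≈ 161.85°.

≈ 23°S, 162°E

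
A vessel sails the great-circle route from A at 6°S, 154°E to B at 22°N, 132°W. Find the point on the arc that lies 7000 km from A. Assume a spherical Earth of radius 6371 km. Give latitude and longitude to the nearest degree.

≈ 18°N, 147°W

Write both endpoints as unit vectors p₁, p₂ with components (cos φ cos λ, cos φ sin λ, sin φ).
The central angle between the endpoints is δ = arccos(p₁·p₂) ≈ 1.354 rad (77.6°). The total great-circle distance is δ·R ≈ 1.354 × 6371 ≈ 8627 km, so the target fraction is f = 7000/8627 ≈ 0.811.
Interpolate at f ≈ 0.811 with slerp weights a = sin((1−f)δ)/sin δ ≈ 0.259, b = sin(fδ)/sin δ ≈ 0.912.
p = a·p₁ + b·p₂ ≈ (-0.797, -0.516, 0.315); φ = arcsin(p_z) ≈ 18.34°, λ = atan2(p_y, p_x) ≈ -147.10°.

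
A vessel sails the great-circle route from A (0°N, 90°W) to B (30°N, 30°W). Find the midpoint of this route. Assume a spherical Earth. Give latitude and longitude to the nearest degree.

The haversine formula gives a central angle δ ≈ 1.123 rad (64.3°) between the endpoints.
Interpolate at f = 1/2 with slerp weights a = sin((1−f)δ)/sin δ ≈ 0.591, b = sin(fδ)/sin δ ≈ 0.591.
p = a·p₁ + b·p₂ ≈ (0.443, -0.846, 0.295); φ = arcsin(p_z) ≈ 17.18°, λ = atan2(p_y, p_x) ≈ -62.37°.

≈ (17°N, 62°W)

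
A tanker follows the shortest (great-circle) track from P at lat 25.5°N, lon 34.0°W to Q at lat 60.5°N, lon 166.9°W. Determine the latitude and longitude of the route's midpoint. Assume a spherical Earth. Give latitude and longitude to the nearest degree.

The haversine formula gives a central angle δ ≈ 1.499 rad (85.9°) between the endpoints.
Interpolate at f = 1/2 with slerp weights a = sin((1−f)δ)/sin δ ≈ 0.683, b = sin(fδ)/sin δ ≈ 0.683.
p = a·p₁ + b·p₂ ≈ (0.183, -0.421, 0.888); φ = arcsin(p_z) ≈ 62.67°, λ = atan2(p_y, p_x) ≈ -66.45°.

≈ lat 63°N, lon 66°W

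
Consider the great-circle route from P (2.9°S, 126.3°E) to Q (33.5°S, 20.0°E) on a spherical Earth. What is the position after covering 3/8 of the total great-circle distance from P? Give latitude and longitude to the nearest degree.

≈ (23°S, 93°E)

From cos δ = sin φ₁ sin φ₂ + cos φ₁ cos φ₂ cos Δλ, the central angle is δ ≈ 1.778 rad (101.9°).
Interpolate at f = 3/8 with slerp weights a = sin((1−f)δ)/sin δ ≈ 0.916, b = sin(fδ)/sin δ ≈ 0.632.
p = a·p₁ + b·p₂ ≈ (-0.046, 0.917, -0.395); φ = arcsin(p_z) ≈ -23.28°, λ = atan2(p_y, p_x) ≈ 92.89°.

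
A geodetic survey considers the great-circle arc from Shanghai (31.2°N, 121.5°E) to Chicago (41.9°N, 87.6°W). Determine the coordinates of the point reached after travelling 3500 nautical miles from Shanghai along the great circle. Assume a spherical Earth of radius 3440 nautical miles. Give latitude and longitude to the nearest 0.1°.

The haversine formula gives a central angle δ ≈ 1.783 rad (102.1°) between the endpoints. The total great-circle distance is δ·R ≈ 1.783 × 3440 ≈ 6133 nmi, so the target fraction is f = 3500/6133 ≈ 0.571.
Interpolate at f ≈ 0.571 with slerp weights a = sin((1−f)δ)/sin δ ≈ 0.709, b = sin(fδ)/sin δ ≈ 0.870.
p = a·p₁ + b·p₂ ≈ (-0.290, -0.130, 0.948); φ = arcsin(p_z) ≈ 71.48°, λ = atan2(p_y, p_x) ≈ -155.76°.

≈ 71.5°N, 155.8°W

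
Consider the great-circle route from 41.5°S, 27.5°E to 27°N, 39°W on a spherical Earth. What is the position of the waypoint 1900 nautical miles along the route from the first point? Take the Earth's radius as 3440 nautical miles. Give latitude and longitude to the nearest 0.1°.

Convert each endpoint to a unit vector on the sphere (x = cos φ cos λ, y = cos φ sin λ, z = sin φ).
The central angle between the endpoints is δ = arccos(p₁·p₂) ≈ 1.606 rad (92.0°). The total great-circle distance is δ·R ≈ 1.606 × 3440 ≈ 5523 nmi, so the target fraction is f = 1900/5523 ≈ 0.344.
Interpolate at f ≈ 0.344 with slerp weights a = sin((1−f)δ)/sin δ ≈ 0.870, b = sin(fδ)/sin δ ≈ 0.525.
p = a·p₁ + b·p₂ ≈ (0.941, 0.006, -0.338); φ = arcsin(p_z) ≈ -19.75°, λ = atan2(p_y, p_x) ≈ 0.39°.

≈ 19.7°S, 0.4°E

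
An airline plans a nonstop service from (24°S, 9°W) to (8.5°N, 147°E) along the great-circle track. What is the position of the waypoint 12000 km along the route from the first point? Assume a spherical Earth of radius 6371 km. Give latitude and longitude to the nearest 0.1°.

≈ (18.0°S, 111.0°E)

The haversine formula gives a central angle δ ≈ 2.658 rad (152.3°) between the endpoints. The total great-circle distance is δ·R ≈ 2.658 × 6371 ≈ 16937 km, so the target fraction is f = 12000/16937 ≈ 0.709.
Interpolate at f ≈ 0.709 with slerp weights a = sin((1−f)δ)/sin δ ≈ 1.506, b = sin(fδ)/sin δ ≈ 2.048.
p = a·p₁ + b·p₂ ≈ (-0.340, 0.888, -0.310); φ = arcsin(p_z) ≈ -18.05°, λ = atan2(p_y, p_x) ≈ 110.95°.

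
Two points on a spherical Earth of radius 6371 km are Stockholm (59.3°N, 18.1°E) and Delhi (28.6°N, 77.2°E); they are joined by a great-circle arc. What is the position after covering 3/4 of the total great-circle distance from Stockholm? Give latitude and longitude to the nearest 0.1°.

≈ 38.6°N, 68.1°E

From cos δ = sin φ₁ sin φ₂ + cos φ₁ cos φ₂ cos Δλ, the central angle is δ ≈ 0.874 rad (50.1°).
Interpolate at f = 3/4 with slerp weights a = sin((1−f)δ)/sin δ ≈ 0.283, b = sin(fδ)/sin δ ≈ 0.795.
p = a·p₁ + b·p₂ ≈ (0.292, 0.725, 0.624); φ = arcsin(p_z) ≈ 38.57°, λ = atan2(p_y, p_x) ≈ 68.09°.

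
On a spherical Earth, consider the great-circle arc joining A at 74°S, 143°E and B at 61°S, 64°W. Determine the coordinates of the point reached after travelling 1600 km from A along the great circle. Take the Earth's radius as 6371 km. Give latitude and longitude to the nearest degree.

Convert each endpoint to a unit vector on the sphere (x = cos φ cos λ, y = cos φ sin λ, z = sin φ).
The central angle between the endpoints is δ = arccos(p₁·p₂) ≈ 0.765 rad (43.8°). The total great-circle distance is δ·R ≈ 0.765 × 6371 ≈ 4871 km, so the target fraction is f = 1600/4871 ≈ 0.328.
Interpolate at f ≈ 0.328 with slerp weights a = sin((1−f)δ)/sin δ ≈ 0.710, b = sin(fδ)/sin δ ≈ 0.359.
p = a·p₁ + b·p₂ ≈ (-0.080, -0.039, -0.996); φ = arcsin(p_z) ≈ -84.91°, λ = atan2(p_y, p_x) ≈ -154.14°.

≈ 85°S, 154°W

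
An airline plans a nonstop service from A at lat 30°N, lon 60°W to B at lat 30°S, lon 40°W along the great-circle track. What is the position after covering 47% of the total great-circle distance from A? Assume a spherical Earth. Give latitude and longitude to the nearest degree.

Write both endpoints as unit vectors p₁, p₂ with components (cos φ cos λ, cos φ sin λ, sin φ).
The central angle between the endpoints is δ = arccos(p₁·p₂) ≈ 1.099 rad (62.9°).
Interpolate at f = 0.47 with slerp weights a = sin((1−f)δ)/sin δ ≈ 0.617, b = sin(fδ)/sin δ ≈ 0.554.
p = a·p₁ + b·p₂ ≈ (0.635, -0.772, 0.032); φ = arcsin(p_z) ≈ 1.81°, λ = atan2(p_y, p_x) ≈ -50.54°.

≈ lat 2°N, lon 51°W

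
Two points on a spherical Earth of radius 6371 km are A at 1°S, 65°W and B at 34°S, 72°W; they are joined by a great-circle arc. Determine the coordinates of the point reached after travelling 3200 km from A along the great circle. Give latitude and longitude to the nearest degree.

Write both endpoints as unit vectors p₁, p₂ with components (cos φ cos λ, cos φ sin λ, sin φ).
The central angle between the endpoints is δ = arccos(p₁·p₂) ≈ 0.587 rad (33.6°). The total great-circle distance is δ·R ≈ 0.587 × 6371 ≈ 3741 km, so the target fraction is f = 3200/3741 ≈ 0.855.
Interpolate at f ≈ 0.855 with slerp weights a = sin((1−f)δ)/sin δ ≈ 0.153, b = sin(fδ)/sin δ ≈ 0.869.
p = a·p₁ + b·p₂ ≈ (0.287, -0.824, -0.489); φ = arcsin(p_z) ≈ -29.25°, λ = atan2(p_y, p_x) ≈ -70.77°.

≈ 29°S, 71°W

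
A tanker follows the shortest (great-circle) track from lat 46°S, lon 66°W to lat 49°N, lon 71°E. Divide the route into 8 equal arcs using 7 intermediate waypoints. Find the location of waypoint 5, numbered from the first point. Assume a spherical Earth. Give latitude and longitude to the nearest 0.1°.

≈ lat 18.3°N, lon 11.1°E

Write both endpoints as unit vectors p₁, p₂ with components (cos φ cos λ, cos φ sin λ, sin φ).
The central angle between the endpoints is δ = arccos(p₁·p₂) ≈ 2.639 rad (151.2°).
Interpolate at f = 5/8 with slerp weights a = sin((1−f)δ)/sin δ ≈ 1.734, b = sin(fδ)/sin δ ≈ 2.069.
p = a·p₁ + b·p₂ ≈ (0.932, 0.183, 0.314); φ = arcsin(p_z) ≈ 18.28°, λ = atan2(p_y, p_x) ≈ 11.09°.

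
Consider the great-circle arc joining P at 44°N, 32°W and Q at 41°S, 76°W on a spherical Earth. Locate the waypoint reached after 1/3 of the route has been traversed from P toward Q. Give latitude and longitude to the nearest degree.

≈ 16°N, 48°W

From cos δ = sin φ₁ sin φ₂ + cos φ₁ cos φ₂ cos Δλ, the central angle is δ ≈ 1.636 rad (93.7°).
Interpolate at f = 1/3 with slerp weights a = sin((1−f)δ)/sin δ ≈ 0.889, b = sin(fδ)/sin δ ≈ 0.520.
p = a·p₁ + b·p₂ ≈ (0.637, -0.719, 0.276); φ = arcsin(p_z) ≈ 16.05°, λ = atan2(p_y, p_x) ≈ -48.47°.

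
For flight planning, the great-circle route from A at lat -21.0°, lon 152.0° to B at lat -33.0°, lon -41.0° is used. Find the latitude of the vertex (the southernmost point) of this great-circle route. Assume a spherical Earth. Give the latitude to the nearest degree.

≈ -78°

The great circle lies in the plane with unit normal n̂ = (p₁ × p₂)/|p₁ × p₂|.
Here n̂_z ≈ +0.214; the vertex latitude is φ_max = arccos|n̂_z| ≈ 77.6°.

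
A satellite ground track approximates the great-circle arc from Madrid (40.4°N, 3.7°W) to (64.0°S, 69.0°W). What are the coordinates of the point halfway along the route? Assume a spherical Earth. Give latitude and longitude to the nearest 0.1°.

≈ (13.7°S, 26.6°W)

Write both endpoints as unit vectors p₁, p₂ with components (cos φ cos λ, cos φ sin λ, sin φ).
The central angle between the endpoints is δ = arccos(p₁·p₂) ≈ 2.030 rad (116.3°).
Interpolate at f = 1/2 with slerp weights a = sin((1−f)δ)/sin δ ≈ 0.947, b = sin(fδ)/sin δ ≈ 0.947.
p = a·p₁ + b·p₂ ≈ (0.869, -0.434, -0.238); φ = arcsin(p_z) ≈ -13.74°, λ = atan2(p_y, p_x) ≈ -26.56°.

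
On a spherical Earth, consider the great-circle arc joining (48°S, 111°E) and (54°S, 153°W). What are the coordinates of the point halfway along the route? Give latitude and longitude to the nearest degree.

From cos δ = sin φ₁ sin φ₂ + cos φ₁ cos φ₂ cos Δλ, the central angle is δ ≈ 0.976 rad (55.9°).
Interpolate at f = 1/2 with slerp weights a = sin((1−f)δ)/sin δ ≈ 0.566, b = sin(fδ)/sin δ ≈ 0.566.
p = a·p₁ + b·p₂ ≈ (-0.432, 0.203, -0.879); φ = arcsin(p_z) ≈ -61.49°, λ = atan2(p_y, p_x) ≈ 154.89°.

≈ (61°S, 155°E)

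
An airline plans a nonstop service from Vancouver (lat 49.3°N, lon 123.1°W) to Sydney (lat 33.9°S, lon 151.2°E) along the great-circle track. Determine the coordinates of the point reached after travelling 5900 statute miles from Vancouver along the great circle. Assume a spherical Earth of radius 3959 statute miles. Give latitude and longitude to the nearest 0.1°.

≈ lat 13.2°S, lon 170.4°E

The haversine formula gives a central angle δ ≈ 1.963 rad (112.5°) between the endpoints. The total great-circle distance is δ·R ≈ 1.963 × 3959 ≈ 7772 mi, so the target fraction is f = 5900/7772 ≈ 0.759.
Interpolate at f ≈ 0.759 with slerp weights a = sin((1−f)δ)/sin δ ≈ 0.493, b = sin(fδ)/sin δ ≈ 1.079.
p = a·p₁ + b·p₂ ≈ (-0.960, 0.162, -0.228); φ = arcsin(p_z) ≈ -13.18°, λ = atan2(p_y, p_x) ≈ 170.41°.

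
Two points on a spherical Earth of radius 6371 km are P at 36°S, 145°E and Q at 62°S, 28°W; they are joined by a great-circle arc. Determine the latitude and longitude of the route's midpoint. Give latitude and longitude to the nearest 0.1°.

Write both endpoints as unit vectors p₁, p₂ with components (cos φ cos λ, cos φ sin λ, sin φ).
The central angle between the endpoints is δ = arccos(p₁·p₂) ≈ 1.428 rad (81.8°).
Interpolate at f = 1/2 with slerp weights a = sin((1−f)δ)/sin δ ≈ 0.662, b = sin(fδ)/sin δ ≈ 0.662.
p = a·p₁ + b·p₂ ≈ (-0.164, 0.161, -0.973); φ = arcsin(p_z) ≈ -76.70°, λ = atan2(p_y, p_x) ≈ 135.53°.

≈ 76.7°S, 135.5°E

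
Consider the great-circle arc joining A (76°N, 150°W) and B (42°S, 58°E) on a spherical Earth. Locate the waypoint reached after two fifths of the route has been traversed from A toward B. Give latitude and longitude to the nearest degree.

≈ (43°N, 73°E)

Write both endpoints as unit vectors p₁, p₂ with components (cos φ cos λ, cos φ sin λ, sin φ).
The central angle between the endpoints is δ = arccos(p₁·p₂) ≈ 2.512 rad (143.9°).
Interpolate at f = 2/5 with slerp weights a = sin((1−f)δ)/sin δ ≈ 1.694, b = sin(fδ)/sin δ ≈ 1.432.
p = a·p₁ + b·p₂ ≈ (0.209, 0.698, 0.685); φ = arcsin(p_z) ≈ 43.24°, λ = atan2(p_y, p_x) ≈ 73.31°.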